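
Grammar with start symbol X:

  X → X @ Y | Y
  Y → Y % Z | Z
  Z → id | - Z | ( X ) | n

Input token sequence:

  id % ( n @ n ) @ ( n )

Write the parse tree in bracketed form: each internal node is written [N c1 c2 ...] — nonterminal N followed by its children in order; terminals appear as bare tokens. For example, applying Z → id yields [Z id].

[X [X [Y [Y [Z id]] % [Z ( [X [X [Y [Z n]]] @ [Y [Z n]]] )]]] @ [Y [Z ( [X [Y [Z n]]] )]]]

X
X @ Y
Y @ Y
Y % Z @ Y
Z % Z @ Y
id % Z @ Y
id % ( X ) @ Y
id % ( X @ Y ) @ Y
id % ( Y @ Y ) @ Y
id % ( Z @ Y ) @ Y
id % ( n @ Y ) @ Y
id % ( n @ Z ) @ Y
id % ( n @ n ) @ Y
id % ( n @ n ) @ Z
id % ( n @ n ) @ ( X )
id % ( n @ n ) @ ( Y )
id % ( n @ n ) @ ( Z )
id % ( n @ n ) @ ( n )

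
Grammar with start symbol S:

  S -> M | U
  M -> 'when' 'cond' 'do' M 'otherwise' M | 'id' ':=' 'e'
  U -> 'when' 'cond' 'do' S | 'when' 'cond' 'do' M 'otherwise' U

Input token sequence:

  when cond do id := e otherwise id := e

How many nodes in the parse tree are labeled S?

1

[S [M when cond do [M id := e] otherwise [M id := e]]]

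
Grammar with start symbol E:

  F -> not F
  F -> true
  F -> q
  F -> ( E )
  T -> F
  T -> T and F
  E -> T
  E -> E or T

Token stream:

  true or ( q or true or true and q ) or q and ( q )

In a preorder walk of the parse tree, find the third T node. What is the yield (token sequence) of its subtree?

[E [E [E [T [F true]]] or [T [F ( [E [E [E [T [F q]]] or [T [F true]]] or [T [T [F true]] and [F q]]] )]]] or [T [T [F q]] and [F ( [E [T [F q]]] )]]]

q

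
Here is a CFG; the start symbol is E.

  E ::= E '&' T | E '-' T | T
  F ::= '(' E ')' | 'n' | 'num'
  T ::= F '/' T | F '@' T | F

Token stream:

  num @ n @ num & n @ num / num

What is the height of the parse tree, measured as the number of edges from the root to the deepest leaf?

[E [E [T [F num] @ [T [F n] @ [T [F num]]]]] & [T [F n] @ [T [F num] / [T [F num]]]]]

6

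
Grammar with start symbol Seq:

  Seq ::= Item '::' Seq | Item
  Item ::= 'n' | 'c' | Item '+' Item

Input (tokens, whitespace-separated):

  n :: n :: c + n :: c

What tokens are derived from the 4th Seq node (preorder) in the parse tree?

c

[Seq [Item n] :: [Seq [Item n] :: [Seq [Item [Item c] + [Item n]] :: [Seq [Item c]]]]]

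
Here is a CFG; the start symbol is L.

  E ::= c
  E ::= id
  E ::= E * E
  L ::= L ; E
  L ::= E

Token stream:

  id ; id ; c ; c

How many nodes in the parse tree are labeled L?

[L [L [L [L [E id]] ; [E id]] ; [E c]] ; [E c]]

4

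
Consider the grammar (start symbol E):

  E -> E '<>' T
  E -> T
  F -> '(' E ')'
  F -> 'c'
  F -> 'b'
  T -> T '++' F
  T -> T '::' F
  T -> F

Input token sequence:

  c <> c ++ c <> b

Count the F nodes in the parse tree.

[E [E [E [T [F c]]] <> [T [T [F c]] ++ [F c]]] <> [T [F b]]]

4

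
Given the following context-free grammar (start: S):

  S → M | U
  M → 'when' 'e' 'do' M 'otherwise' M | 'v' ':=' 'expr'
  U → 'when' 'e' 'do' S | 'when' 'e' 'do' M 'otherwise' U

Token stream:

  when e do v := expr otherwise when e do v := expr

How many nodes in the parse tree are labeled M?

[S [U when e do [M v := expr] otherwise [U when e do [S [M v := expr]]]]]

2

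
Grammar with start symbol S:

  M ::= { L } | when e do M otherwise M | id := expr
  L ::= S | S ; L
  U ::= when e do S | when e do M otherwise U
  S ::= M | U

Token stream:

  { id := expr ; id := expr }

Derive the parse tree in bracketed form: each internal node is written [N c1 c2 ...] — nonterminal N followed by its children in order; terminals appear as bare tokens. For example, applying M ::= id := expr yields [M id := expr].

[S [M { [L [S [M id := expr]] ; [L [S [M id := expr]]]] }]]

S
M
{ L }
{ S ; L }
{ M ; L }
{ id := expr ; L }
{ id := expr ; S }
{ id := expr ; M }
{ id := expr ; id := expr }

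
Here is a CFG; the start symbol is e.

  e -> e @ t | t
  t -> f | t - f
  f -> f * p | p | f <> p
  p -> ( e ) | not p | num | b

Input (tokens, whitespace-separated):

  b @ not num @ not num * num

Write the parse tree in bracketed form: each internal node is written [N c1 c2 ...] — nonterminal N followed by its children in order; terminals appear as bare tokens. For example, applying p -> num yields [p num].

e
e @ t
e @ t @ t
t @ t @ t
f @ t @ t
p @ t @ t
b @ t @ t
b @ f @ t
b @ p @ t
b @ not p @ t
b @ not num @ t
b @ not num @ f
b @ not num @ f * p
b @ not num @ p * p
b @ not num @ not p * p
b @ not num @ not num * p
b @ not num @ not num * num

[e [e [e [t [f [p b]]]] @ [t [f [p not [p num]]]]] @ [t [f [f [p not [p num]]] * [p num]]]]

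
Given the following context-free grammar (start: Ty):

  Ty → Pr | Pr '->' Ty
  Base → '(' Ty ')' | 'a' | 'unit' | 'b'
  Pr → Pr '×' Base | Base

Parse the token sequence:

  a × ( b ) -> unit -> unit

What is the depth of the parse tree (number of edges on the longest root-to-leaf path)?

6

[Ty [Pr [Pr [Base a]] × [Base ( [Ty [Pr [Base b]]] )]] -> [Ty [Pr [Base unit]] -> [Ty [Pr [Base unit]]]]]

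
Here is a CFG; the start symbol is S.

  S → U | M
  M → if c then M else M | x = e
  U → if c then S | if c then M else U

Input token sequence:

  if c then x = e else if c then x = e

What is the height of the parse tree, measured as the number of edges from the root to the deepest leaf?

5

[S [U if c then [M x = e] else [U if c then [S [M x = e]]]]]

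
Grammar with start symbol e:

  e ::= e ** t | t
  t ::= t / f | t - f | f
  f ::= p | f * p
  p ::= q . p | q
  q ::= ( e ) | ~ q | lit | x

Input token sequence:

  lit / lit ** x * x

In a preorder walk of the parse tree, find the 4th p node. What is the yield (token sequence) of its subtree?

x

[e [e [t [t [f [p [q lit]]]] / [f [p [q lit]]]]] ** [t [f [f [p [q x]]] * [p [q x]]]]]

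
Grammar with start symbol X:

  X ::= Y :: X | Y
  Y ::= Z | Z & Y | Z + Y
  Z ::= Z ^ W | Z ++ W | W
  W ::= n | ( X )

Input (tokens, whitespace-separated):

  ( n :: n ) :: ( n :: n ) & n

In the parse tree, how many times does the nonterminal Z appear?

[X [Y [Z [W ( [X [Y [Z [W n]]] :: [X [Y [Z [W n]]]]] )]]] :: [X [Y [Z [W ( [X [Y [Z [W n]]] :: [X [Y [Z [W n]]]]] )]] & [Y [Z [W n]]]]]]

7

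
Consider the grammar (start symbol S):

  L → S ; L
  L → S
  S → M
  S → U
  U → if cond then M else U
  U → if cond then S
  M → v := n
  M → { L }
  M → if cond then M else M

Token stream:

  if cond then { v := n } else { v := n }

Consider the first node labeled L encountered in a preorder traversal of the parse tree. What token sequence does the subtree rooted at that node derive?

v := n

[S [M if cond then [M { [L [S [M v := n]]] }] else [M { [L [S [M v := n]]] }]]]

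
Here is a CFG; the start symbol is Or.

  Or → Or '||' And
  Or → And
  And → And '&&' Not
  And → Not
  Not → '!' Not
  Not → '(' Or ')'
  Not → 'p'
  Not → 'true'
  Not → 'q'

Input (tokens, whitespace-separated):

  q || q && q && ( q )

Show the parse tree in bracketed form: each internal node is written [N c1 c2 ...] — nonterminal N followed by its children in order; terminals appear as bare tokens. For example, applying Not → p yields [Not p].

[Or [Or [And [Not q]]] || [And [And [And [Not q]] && [Not q]] && [Not ( [Or [And [Not q]]] )]]]

Or
Or || And
And || And
Not || And
q || And
q || And && Not
q || And && Not && Not
q || Not && Not && Not
q || q && Not && Not
q || q && q && Not
q || q && q && ( Or )
q || q && q && ( And )
q || q && q && ( Not )
q || q && q && ( q )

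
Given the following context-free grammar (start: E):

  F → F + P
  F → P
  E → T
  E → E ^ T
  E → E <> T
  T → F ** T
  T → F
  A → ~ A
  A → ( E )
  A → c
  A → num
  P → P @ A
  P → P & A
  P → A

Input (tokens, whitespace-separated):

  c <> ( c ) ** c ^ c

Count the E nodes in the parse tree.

4

[E [E [E [T [F [P [A c]]]]] <> [T [F [P [A ( [E [T [F [P [A c]]]]] )]]] ** [T [F [P [A c]]]]]] ^ [T [F [P [A c]]]]]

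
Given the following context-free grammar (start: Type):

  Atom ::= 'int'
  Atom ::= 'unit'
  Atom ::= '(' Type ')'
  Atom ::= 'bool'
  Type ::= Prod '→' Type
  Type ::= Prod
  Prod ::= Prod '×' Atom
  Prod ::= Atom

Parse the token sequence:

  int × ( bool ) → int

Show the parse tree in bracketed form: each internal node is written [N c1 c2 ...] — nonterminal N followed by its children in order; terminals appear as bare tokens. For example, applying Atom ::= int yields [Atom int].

Type
Prod → Type
Prod × Atom → Type
Atom × Atom → Type
int × Atom → Type
int × ( Type ) → Type
int × ( Prod ) → Type
int × ( Atom ) → Type
int × ( bool ) → Type
int × ( bool ) → Prod
int × ( bool ) → Atom
int × ( bool ) → int

[Type [Prod [Prod [Atom int]] × [Atom ( [Type [Prod [Atom bool]]] )]] → [Type [Prod [Atom int]]]]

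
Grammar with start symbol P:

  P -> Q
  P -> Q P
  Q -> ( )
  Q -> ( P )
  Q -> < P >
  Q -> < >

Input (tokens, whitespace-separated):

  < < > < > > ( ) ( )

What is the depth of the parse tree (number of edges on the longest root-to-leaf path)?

[P [Q < [P [Q < >] [P [Q < >]]] >] [P [Q ( )] [P [Q ( )]]]]

5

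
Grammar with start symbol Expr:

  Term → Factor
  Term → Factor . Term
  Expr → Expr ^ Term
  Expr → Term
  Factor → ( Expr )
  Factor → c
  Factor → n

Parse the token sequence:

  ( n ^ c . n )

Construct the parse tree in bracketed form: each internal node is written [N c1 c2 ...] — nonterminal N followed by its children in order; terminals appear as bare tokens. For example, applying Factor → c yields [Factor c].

[Expr [Term [Factor ( [Expr [Expr [Term [Factor n]]] ^ [Term [Factor c] . [Term [Factor n]]]] )]]]

Expr
Term
Factor
( Expr )
( Expr ^ Term )
( Term ^ Term )
( Factor ^ Term )
( n ^ Term )
( n ^ Factor . Term )
( n ^ c . Term )
( n ^ c . Factor )
( n ^ c . n )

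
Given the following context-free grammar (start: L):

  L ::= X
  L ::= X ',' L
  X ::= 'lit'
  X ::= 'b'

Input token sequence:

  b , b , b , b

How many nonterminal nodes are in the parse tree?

8

[L [X b] , [L [X b] , [L [X b] , [L [X b]]]]]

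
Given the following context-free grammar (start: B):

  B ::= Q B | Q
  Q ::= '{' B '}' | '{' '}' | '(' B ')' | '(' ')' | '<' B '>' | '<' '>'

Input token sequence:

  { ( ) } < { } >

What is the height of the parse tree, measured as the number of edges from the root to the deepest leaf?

5

[B [Q { [B [Q ( )]] }] [B [Q < [B [Q { }]] >]]]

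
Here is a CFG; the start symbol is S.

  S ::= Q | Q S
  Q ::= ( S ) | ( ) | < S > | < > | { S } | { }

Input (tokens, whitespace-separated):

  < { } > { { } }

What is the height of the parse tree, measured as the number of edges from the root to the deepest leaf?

5

[S [Q < [S [Q { }]] >] [S [Q { [S [Q { }]] }]]]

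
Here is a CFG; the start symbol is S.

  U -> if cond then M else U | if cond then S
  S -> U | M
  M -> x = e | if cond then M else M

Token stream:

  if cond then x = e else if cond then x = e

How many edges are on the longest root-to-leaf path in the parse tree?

5

[S [U if cond then [M x = e] else [U if cond then [S [M x = e]]]]]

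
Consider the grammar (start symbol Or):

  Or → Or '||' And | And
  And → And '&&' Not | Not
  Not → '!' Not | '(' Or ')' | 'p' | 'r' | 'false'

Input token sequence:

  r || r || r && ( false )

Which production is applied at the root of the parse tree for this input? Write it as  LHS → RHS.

Or → Or '||' And

[Or [Or [Or [And [Not r]]] || [And [Not r]]] || [And [And [Not r]] && [Not ( [Or [And [Not false]]] )]]]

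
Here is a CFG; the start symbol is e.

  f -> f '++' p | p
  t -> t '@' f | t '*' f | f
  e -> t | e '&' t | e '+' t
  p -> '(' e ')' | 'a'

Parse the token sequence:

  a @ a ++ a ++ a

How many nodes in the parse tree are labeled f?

4

[e [t [t [f [p a]]] @ [f [f [f [p a]] ++ [p a]] ++ [p a]]]]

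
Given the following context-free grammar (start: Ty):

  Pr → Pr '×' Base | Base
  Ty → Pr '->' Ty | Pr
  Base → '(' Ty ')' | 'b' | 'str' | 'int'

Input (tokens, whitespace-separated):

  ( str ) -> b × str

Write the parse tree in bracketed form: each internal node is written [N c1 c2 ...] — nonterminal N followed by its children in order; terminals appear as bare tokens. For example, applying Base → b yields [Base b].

Ty
Pr -> Ty
Base -> Ty
( Ty ) -> Ty
( Pr ) -> Ty
( Base ) -> Ty
( str ) -> Ty
( str ) -> Pr
( str ) -> Pr × Base
( str ) -> Base × Base
( str ) -> b × Base
( str ) -> b × str

[Ty [Pr [Base ( [Ty [Pr [Base str]]] )]] -> [Ty [Pr [Pr [Base b]] × [Base str]]]]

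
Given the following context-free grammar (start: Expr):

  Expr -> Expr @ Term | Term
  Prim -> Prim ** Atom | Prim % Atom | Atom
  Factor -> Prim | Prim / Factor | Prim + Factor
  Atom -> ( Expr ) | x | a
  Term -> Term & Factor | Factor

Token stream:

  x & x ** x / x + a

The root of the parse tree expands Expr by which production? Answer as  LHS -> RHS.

[Expr [Term [Term [Factor [Prim [Atom x]]]] & [Factor [Prim [Prim [Atom x]] ** [Atom x]] / [Factor [Prim [Atom x]] + [Factor [Prim [Atom a]]]]]]]

Expr -> Term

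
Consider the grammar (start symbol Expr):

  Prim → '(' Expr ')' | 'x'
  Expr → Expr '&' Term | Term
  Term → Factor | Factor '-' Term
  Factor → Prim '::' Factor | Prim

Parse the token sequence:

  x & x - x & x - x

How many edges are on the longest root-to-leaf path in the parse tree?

[Expr [Expr [Expr [Term [Factor [Prim x]]]] & [Term [Factor [Prim x]] - [Term [Factor [Prim x]]]]] & [Term [Factor [Prim x]] - [Term [Factor [Prim x]]]]]

6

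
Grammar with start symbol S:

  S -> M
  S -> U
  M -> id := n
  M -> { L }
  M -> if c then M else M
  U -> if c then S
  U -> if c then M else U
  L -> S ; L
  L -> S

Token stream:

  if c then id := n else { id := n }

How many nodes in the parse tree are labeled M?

[S [M if c then [M id := n] else [M { [L [S [M id := n]]] }]]]

4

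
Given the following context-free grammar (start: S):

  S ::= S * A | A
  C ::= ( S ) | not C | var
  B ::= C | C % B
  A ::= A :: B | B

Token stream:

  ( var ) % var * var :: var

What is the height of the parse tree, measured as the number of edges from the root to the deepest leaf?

[S [S [A [B [C ( [S [A [B [C var]]]] )] % [B [C var]]]]] * [A [A [B [C var]]] :: [B [C var]]]]

9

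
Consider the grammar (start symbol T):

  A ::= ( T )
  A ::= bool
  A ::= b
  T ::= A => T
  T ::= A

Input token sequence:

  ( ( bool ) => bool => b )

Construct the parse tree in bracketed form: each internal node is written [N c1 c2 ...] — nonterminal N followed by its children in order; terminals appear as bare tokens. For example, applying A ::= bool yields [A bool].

T
A
( T )
( A => T )
( ( T ) => T )
( ( A ) => T )
( ( bool ) => T )
( ( bool ) => A => T )
( ( bool ) => bool => T )
( ( bool ) => bool => A )
( ( bool ) => bool => b )

[T [A ( [T [A ( [T [A bool]] )] => [T [A bool] => [T [A b]]]] )]]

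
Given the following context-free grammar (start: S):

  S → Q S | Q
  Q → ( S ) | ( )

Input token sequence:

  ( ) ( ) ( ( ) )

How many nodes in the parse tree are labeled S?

[S [Q ( )] [S [Q ( )] [S [Q ( [S [Q ( )]] )]]]]

4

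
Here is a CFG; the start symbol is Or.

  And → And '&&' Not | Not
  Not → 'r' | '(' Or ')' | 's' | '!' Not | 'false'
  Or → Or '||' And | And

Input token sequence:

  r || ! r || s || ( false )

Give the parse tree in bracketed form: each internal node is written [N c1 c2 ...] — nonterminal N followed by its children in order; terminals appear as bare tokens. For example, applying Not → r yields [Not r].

[Or [Or [Or [Or [And [Not r]]] || [And [Not ! [Not r]]]] || [And [Not s]]] || [And [Not ( [Or [And [Not false]]] )]]]

Or
Or || And
Or || And || And
Or || And || And || And
And || And || And || And
Not || And || And || And
r || And || And || And
r || Not || And || And
r || ! Not || And || And
r || ! r || And || And
r || ! r || Not || And
r || ! r || s || And
r || ! r || s || Not
r || ! r || s || ( Or )
r || ! r || s || ( And )
r || ! r || s || ( Not )
r || ! r || s || ( false )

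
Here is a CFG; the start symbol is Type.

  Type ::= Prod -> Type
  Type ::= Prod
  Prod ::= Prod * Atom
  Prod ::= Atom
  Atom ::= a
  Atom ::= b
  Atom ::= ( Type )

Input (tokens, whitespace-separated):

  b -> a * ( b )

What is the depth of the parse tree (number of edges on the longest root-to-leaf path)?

[Type [Prod [Atom b]] -> [Type [Prod [Prod [Atom a]] * [Atom ( [Type [Prod [Atom b]]] )]]]]

7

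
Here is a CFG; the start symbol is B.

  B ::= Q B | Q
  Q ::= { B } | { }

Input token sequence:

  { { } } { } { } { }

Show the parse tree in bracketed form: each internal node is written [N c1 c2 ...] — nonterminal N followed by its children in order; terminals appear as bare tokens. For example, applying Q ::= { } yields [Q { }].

[B [Q { [B [Q { }]] }] [B [Q { }] [B [Q { }] [B [Q { }]]]]]

B
Q B
{ B } B
{ Q } B
{ { } } B
{ { } } Q B
{ { } } { } B
{ { } } { } Q B
{ { } } { } { } B
{ { } } { } { } Q
{ { } } { } { } { }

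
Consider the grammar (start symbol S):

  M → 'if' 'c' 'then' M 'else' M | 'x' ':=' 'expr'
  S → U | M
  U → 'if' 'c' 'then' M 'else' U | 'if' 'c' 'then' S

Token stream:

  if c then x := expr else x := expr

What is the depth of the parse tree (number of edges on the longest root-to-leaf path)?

3

[S [M if c then [M x := expr] else [M x := expr]]]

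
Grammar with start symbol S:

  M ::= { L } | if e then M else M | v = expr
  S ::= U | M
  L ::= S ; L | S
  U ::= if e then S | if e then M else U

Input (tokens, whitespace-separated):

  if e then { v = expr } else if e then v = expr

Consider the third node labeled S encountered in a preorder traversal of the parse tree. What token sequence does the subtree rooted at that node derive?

v = expr

[S [U if e then [M { [L [S [M v = expr]]] }] else [U if e then [S [M v = expr]]]]]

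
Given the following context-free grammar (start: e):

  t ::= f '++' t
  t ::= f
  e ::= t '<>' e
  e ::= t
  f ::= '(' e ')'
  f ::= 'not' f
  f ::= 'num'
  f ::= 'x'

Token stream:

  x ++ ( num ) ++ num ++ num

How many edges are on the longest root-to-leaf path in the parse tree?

7

[e [t [f x] ++ [t [f ( [e [t [f num]]] )] ++ [t [f num] ++ [t [f num]]]]]]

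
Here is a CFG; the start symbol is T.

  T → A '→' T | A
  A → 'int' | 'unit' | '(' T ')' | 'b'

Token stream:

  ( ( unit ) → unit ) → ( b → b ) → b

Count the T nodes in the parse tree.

[T [A ( [T [A ( [T [A unit]] )] → [T [A unit]]] )] → [T [A ( [T [A b] → [T [A b]]] )] → [T [A b]]]]

8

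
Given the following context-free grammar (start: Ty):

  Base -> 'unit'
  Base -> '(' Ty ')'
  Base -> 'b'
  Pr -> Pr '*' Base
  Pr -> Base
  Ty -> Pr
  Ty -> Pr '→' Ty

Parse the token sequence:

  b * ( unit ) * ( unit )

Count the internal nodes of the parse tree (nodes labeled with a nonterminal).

13

[Ty [Pr [Pr [Pr [Base b]] * [Base ( [Ty [Pr [Base unit]]] )]] * [Base ( [Ty [Pr [Base unit]]] )]]]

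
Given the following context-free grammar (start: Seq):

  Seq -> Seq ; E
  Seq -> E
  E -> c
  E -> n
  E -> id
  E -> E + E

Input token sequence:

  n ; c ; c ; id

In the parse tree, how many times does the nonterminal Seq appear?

[Seq [Seq [Seq [Seq [E n]] ; [E c]] ; [E c]] ; [E id]]

4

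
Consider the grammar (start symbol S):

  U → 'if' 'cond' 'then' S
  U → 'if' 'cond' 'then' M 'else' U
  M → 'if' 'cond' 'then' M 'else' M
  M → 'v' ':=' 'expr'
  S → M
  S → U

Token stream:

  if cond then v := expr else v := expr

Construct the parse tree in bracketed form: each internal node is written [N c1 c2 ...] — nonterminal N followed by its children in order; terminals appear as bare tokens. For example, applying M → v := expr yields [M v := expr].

S
M
if cond then M else M
if cond then v := expr else M
if cond then v := expr else v := expr

[S [M if cond then [M v := expr] else [M v := expr]]]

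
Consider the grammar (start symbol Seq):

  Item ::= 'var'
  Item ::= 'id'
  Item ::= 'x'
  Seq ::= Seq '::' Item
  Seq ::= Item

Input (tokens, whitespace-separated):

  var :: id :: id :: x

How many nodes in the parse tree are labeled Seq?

[Seq [Seq [Seq [Seq [Item var]] :: [Item id]] :: [Item id]] :: [Item x]]

4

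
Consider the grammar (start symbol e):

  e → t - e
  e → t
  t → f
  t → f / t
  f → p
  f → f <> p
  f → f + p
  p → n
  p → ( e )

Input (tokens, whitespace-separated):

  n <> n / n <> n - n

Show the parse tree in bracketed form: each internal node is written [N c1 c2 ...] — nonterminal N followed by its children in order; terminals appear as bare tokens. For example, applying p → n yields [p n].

[e [t [f [f [p n]] <> [p n]] / [t [f [f [p n]] <> [p n]]]] - [e [t [f [p n]]]]]

e
t - e
f / t - e
f <> p / t - e
p <> p / t - e
n <> p / t - e
n <> n / t - e
n <> n / f - e
n <> n / f <> p - e
n <> n / p <> p - e
n <> n / n <> p - e
n <> n / n <> n - e
n <> n / n <> n - t
n <> n / n <> n - f
n <> n / n <> n - p
n <> n / n <> n - n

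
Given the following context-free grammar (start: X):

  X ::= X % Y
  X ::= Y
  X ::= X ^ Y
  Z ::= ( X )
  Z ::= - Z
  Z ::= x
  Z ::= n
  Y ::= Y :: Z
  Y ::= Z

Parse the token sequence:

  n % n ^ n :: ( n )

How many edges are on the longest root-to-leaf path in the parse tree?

6

[X [X [X [Y [Z n]]] % [Y [Z n]]] ^ [Y [Y [Z n]] :: [Z ( [X [Y [Z n]]] )]]]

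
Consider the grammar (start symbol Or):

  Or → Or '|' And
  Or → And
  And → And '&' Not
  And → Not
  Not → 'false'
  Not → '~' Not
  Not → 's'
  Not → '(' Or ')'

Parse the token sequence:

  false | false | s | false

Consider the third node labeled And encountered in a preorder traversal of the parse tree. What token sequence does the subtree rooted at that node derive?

s

[Or [Or [Or [Or [And [Not false]]] | [And [Not false]]] | [And [Not s]]] | [And [Not false]]]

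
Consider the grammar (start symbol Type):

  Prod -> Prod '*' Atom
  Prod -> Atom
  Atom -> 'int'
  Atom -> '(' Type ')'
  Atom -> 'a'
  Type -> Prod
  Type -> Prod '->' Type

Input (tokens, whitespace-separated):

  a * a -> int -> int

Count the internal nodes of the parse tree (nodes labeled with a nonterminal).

11

[Type [Prod [Prod [Atom a]] * [Atom a]] -> [Type [Prod [Atom int]] -> [Type [Prod [Atom int]]]]]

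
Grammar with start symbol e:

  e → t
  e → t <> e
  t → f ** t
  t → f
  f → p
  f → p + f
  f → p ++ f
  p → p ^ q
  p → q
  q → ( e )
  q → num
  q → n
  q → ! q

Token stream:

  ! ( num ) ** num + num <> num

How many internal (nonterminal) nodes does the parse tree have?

23

[e [t [f [p [q ! [q ( [e [t [f [p [q num]]]]] )]]]] ** [t [f [p [q num]] + [f [p [q num]]]]]] <> [e [t [f [p [q num]]]]]]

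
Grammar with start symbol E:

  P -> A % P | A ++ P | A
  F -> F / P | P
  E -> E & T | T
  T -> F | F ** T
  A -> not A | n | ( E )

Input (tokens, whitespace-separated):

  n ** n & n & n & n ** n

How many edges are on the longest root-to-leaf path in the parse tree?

9

[E [E [E [E [T [F [P [A n]]] ** [T [F [P [A n]]]]]] & [T [F [P [A n]]]]] & [T [F [P [A n]]]]] & [T [F [P [A n]]] ** [T [F [P [A n]]]]]]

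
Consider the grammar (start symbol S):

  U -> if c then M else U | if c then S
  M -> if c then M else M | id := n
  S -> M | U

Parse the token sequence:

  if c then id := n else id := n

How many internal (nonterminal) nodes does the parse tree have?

[S [M if c then [M id := n] else [M id := n]]]

4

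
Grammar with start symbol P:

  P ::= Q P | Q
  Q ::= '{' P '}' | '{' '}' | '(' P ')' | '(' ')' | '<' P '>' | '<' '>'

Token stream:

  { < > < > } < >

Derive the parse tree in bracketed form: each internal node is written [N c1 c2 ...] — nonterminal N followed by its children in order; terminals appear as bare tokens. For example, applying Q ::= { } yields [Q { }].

P
Q P
{ P } P
{ Q P } P
{ < > P } P
{ < > Q } P
{ < > < > } P
{ < > < > } Q
{ < > < > } < >

[P [Q { [P [Q < >] [P [Q < >]]] }] [P [Q < >]]]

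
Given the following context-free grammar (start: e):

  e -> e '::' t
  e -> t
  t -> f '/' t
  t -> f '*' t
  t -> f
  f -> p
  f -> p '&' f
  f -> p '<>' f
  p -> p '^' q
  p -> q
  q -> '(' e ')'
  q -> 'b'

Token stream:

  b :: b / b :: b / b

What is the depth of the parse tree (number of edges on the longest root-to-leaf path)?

[e [e [e [t [f [p [q b]]]]] :: [t [f [p [q b]]] / [t [f [p [q b]]]]]] :: [t [f [p [q b]]] / [t [f [p [q b]]]]]]

7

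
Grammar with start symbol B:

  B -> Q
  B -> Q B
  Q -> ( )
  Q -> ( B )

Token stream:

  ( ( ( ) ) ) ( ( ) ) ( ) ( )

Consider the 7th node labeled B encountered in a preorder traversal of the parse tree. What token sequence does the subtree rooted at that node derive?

( )

[B [Q ( [B [Q ( [B [Q ( )]] )]] )] [B [Q ( [B [Q ( )]] )] [B [Q ( )] [B [Q ( )]]]]]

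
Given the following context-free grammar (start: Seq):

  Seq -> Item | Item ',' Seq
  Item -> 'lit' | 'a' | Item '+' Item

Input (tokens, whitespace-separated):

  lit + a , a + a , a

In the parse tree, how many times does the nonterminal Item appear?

[Seq [Item [Item lit] + [Item a]] , [Seq [Item [Item a] + [Item a]] , [Seq [Item a]]]]

7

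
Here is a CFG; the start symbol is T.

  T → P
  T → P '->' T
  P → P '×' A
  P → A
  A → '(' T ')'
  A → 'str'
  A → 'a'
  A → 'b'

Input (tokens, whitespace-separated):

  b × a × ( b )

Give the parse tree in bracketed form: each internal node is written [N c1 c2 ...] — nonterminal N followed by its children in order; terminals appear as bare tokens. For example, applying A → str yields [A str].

T
P
P × A
P × A × A
A × A × A
b × A × A
b × a × A
b × a × ( T )
b × a × ( P )
b × a × ( A )
b × a × ( b )

[T [P [P [P [A b]] × [A a]] × [A ( [T [P [A b]]] )]]]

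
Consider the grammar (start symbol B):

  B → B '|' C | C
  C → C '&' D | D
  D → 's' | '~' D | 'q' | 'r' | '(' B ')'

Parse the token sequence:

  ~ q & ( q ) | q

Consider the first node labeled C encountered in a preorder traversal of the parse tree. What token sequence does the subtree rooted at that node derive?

~ q & ( q )

[B [B [C [C [D ~ [D q]]] & [D ( [B [C [D q]]] )]]] | [C [D q]]]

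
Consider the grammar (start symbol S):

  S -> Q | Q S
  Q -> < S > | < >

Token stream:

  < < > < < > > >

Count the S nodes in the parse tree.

[S [Q < [S [Q < >] [S [Q < [S [Q < >]] >]]] >]]

4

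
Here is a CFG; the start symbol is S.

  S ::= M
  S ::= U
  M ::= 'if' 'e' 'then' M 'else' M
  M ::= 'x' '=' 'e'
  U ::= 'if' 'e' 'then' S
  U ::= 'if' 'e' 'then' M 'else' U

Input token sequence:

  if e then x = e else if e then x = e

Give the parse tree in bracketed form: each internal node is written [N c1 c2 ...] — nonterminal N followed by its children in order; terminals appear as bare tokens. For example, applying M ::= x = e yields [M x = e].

S
U
if e then M else U
if e then x = e else U
if e then x = e else if e then S
if e then x = e else if e then M
if e then x = e else if e then x = e

[S [U if e then [M x = e] else [U if e then [S [M x = e]]]]]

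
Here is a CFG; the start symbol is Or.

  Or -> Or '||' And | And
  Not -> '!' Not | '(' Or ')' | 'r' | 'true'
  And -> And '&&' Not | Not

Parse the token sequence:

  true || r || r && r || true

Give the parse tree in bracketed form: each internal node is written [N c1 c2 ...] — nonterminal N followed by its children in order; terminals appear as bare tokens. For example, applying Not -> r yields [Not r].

Or
Or || And
Or || And || And
Or || And || And || And
And || And || And || And
Not || And || And || And
true || And || And || And
true || Not || And || And
true || r || And || And
true || r || And && Not || And
true || r || Not && Not || And
true || r || r && Not || And
true || r || r && r || And
true || r || r && r || Not
true || r || r && r || true

[Or [Or [Or [Or [And [Not true]]] || [And [Not r]]] || [And [And [Not r]] && [Not r]]] || [And [Not true]]]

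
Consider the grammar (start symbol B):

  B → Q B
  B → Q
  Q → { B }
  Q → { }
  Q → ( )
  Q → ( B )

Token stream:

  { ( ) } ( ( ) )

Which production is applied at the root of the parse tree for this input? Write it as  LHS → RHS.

[B [Q { [B [Q ( )]] }] [B [Q ( [B [Q ( )]] )]]]

B → Q B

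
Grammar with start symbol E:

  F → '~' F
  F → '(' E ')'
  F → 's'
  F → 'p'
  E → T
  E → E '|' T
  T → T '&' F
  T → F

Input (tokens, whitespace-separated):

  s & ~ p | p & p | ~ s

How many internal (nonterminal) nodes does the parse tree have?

15

[E [E [E [T [T [F s]] & [F ~ [F p]]]] | [T [T [F p]] & [F p]]] | [T [F ~ [F s]]]]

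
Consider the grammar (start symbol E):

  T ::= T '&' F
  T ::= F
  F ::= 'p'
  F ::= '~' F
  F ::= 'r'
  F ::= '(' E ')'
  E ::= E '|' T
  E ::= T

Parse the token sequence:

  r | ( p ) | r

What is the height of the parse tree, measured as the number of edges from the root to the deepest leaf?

[E [E [E [T [F r]]] | [T [F ( [E [T [F p]]] )]]] | [T [F r]]]

7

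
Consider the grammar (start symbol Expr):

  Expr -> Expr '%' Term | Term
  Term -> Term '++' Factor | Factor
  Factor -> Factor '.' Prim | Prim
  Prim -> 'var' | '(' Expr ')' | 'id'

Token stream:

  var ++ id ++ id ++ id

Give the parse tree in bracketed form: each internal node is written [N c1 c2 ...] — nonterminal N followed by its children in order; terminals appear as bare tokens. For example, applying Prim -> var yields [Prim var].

[Expr [Term [Term [Term [Term [Factor [Prim var]]] ++ [Factor [Prim id]]] ++ [Factor [Prim id]]] ++ [Factor [Prim id]]]]

Expr
Term
Term ++ Factor
Term ++ Factor ++ Factor
Term ++ Factor ++ Factor ++ Factor
Factor ++ Factor ++ Factor ++ Factor
Prim ++ Factor ++ Factor ++ Factor
var ++ Factor ++ Factor ++ Factor
var ++ Prim ++ Factor ++ Factor
var ++ id ++ Factor ++ Factor
var ++ id ++ Prim ++ Factor
var ++ id ++ id ++ Factor
var ++ id ++ id ++ Prim
var ++ id ++ id ++ id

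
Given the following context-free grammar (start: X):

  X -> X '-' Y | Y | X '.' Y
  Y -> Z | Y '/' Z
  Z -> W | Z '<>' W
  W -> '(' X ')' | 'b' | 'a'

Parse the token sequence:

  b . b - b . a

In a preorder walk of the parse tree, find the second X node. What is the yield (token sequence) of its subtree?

b . b - b

[X [X [X [X [Y [Z [W b]]]] . [Y [Z [W b]]]] - [Y [Z [W b]]]] . [Y [Z [W a]]]]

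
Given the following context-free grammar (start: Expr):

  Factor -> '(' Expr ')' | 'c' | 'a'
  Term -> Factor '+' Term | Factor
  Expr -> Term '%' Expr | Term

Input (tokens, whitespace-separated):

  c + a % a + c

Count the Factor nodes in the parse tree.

4

[Expr [Term [Factor c] + [Term [Factor a]]] % [Expr [Term [Factor a] + [Term [Factor c]]]]]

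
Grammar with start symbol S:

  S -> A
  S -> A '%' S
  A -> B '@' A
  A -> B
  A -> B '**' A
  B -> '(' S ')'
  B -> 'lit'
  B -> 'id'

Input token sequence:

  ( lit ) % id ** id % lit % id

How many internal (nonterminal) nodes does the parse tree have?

17

[S [A [B ( [S [A [B lit]]] )]] % [S [A [B id] ** [A [B id]]] % [S [A [B lit]] % [S [A [B id]]]]]]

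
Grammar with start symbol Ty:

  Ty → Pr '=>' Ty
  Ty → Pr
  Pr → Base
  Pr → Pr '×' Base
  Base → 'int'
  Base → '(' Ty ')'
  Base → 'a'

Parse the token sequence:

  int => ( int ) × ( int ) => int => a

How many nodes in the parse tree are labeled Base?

7

[Ty [Pr [Base int]] => [Ty [Pr [Pr [Base ( [Ty [Pr [Base int]]] )]] × [Base ( [Ty [Pr [Base int]]] )]] => [Ty [Pr [Base int]] => [Ty [Pr [Base a]]]]]]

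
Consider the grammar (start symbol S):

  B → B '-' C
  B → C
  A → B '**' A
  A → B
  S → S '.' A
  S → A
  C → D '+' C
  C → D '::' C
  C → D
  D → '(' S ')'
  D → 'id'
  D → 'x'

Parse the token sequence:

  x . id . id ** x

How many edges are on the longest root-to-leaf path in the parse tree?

[S [S [S [A [B [C [D x]]]]] . [A [B [C [D id]]]]] . [A [B [C [D id]]] ** [A [B [C [D x]]]]]]

7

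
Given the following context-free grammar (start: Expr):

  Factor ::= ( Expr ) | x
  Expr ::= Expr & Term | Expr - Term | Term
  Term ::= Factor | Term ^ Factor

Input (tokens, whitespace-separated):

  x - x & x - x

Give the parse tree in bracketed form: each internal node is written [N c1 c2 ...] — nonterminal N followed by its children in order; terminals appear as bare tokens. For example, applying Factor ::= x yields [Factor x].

Expr
Expr - Term
Expr & Term - Term
Expr - Term & Term - Term
Term - Term & Term - Term
Factor - Term & Term - Term
x - Term & Term - Term
x - Factor & Term - Term
x - x & Term - Term
x - x & Factor - Term
x - x & x - Term
x - x & x - Factor
x - x & x - x

[Expr [Expr [Expr [Expr [Term [Factor x]]] - [Term [Factor x]]] & [Term [Factor x]]] - [Term [Factor x]]]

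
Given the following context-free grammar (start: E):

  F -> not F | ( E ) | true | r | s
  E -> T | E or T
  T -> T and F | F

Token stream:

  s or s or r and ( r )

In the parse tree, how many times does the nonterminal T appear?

[E [E [E [T [F s]]] or [T [F s]]] or [T [T [F r]] and [F ( [E [T [F r]]] )]]]

5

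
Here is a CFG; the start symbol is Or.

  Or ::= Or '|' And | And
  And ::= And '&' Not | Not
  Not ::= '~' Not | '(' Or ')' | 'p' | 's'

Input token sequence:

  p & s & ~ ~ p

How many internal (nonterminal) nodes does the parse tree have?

[Or [And [And [And [Not p]] & [Not s]] & [Not ~ [Not ~ [Not p]]]]]

9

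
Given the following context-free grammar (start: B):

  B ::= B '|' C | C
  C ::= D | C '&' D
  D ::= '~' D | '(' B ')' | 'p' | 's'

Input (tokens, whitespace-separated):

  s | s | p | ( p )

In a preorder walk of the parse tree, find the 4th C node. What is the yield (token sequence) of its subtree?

[B [B [B [B [C [D s]]] | [C [D s]]] | [C [D p]]] | [C [D ( [B [C [D p]]] )]]]

( p )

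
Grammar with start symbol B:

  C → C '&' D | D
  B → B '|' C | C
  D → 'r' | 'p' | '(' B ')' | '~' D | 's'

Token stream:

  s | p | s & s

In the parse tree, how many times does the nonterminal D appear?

4

[B [B [B [C [D s]]] | [C [D p]]] | [C [C [D s]] & [D s]]]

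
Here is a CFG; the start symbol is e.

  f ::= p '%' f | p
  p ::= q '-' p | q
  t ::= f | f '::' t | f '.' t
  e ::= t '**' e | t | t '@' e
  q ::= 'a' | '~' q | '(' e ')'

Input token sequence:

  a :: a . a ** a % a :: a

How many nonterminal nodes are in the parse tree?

[e [t [f [p [q a]]] :: [t [f [p [q a]]] . [t [f [p [q a]]]]]] ** [e [t [f [p [q a]] % [f [p [q a]]]] :: [t [f [p [q a]]]]]]]

25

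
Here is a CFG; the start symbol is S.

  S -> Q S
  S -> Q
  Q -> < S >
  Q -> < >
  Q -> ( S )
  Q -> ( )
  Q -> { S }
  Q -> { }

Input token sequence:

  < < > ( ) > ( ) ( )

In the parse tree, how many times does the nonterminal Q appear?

5

[S [Q < [S [Q < >] [S [Q ( )]]] >] [S [Q ( )] [S [Q ( )]]]]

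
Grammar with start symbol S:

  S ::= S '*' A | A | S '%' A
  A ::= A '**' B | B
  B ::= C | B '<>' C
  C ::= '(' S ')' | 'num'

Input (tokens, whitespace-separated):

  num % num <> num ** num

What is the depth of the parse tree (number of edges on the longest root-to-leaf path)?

6

[S [S [A [B [C num]]]] % [A [A [B [B [C num]] <> [C num]]] ** [B [C num]]]]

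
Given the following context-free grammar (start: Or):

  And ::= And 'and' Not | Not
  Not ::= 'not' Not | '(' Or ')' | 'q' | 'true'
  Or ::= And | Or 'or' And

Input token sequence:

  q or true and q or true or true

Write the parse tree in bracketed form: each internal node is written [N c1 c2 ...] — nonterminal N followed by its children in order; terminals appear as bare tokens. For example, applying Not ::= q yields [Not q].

[Or [Or [Or [Or [And [Not q]]] or [And [And [Not true]] and [Not q]]] or [And [Not true]]] or [And [Not true]]]

Or
Or or And
Or or And or And
Or or And or And or And
And or And or And or And
Not or And or And or And
q or And or And or And
q or And and Not or And or And
q or Not and Not or And or And
q or true and Not or And or And
q or true and q or And or And
q or true and q or Not or And
q or true and q or true or And
q or true and q or true or Not
q or true and q or true or true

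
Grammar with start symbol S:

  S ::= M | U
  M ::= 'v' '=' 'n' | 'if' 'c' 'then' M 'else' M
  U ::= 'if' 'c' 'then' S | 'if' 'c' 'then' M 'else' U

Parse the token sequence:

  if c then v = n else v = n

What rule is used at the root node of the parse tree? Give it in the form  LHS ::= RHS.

[S [M if c then [M v = n] else [M v = n]]]

S ::= M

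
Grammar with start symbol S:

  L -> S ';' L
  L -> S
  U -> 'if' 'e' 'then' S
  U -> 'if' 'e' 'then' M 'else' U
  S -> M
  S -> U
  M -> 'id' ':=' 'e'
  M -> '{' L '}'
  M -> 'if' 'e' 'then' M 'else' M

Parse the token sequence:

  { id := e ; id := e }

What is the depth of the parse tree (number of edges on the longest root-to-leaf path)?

6

[S [M { [L [S [M id := e]] ; [L [S [M id := e]]]] }]]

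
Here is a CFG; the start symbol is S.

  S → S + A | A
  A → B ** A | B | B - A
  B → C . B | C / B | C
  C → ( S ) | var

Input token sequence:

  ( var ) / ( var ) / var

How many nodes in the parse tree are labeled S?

3

[S [A [B [C ( [S [A [B [C var]]]] )] / [B [C ( [S [A [B [C var]]]] )] / [B [C var]]]]]]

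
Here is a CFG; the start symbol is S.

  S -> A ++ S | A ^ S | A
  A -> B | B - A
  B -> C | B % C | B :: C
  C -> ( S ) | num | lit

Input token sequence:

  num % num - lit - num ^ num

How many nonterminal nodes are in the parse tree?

[S [A [B [B [C num]] % [C num]] - [A [B [C lit]] - [A [B [C num]]]]] ^ [S [A [B [C num]]]]]

16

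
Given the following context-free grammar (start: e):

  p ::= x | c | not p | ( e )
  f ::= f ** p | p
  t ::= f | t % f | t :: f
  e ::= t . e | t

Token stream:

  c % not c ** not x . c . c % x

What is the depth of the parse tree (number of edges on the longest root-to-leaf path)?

[e [t [t [f [p c]]] % [f [f [p not [p c]]] ** [p not [p x]]]] . [e [t [f [p c]]] . [e [t [t [f [p c]]] % [f [p x]]]]]]

7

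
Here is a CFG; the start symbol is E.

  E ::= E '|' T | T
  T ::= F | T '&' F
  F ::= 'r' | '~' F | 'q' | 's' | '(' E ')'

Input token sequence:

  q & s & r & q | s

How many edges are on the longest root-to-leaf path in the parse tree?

7

[E [E [T [T [T [T [F q]] & [F s]] & [F r]] & [F q]]] | [T [F s]]]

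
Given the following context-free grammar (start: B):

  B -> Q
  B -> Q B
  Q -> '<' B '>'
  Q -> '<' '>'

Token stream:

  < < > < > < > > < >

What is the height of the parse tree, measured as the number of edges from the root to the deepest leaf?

[B [Q < [B [Q < >] [B [Q < >] [B [Q < >]]]] >] [B [Q < >]]]

6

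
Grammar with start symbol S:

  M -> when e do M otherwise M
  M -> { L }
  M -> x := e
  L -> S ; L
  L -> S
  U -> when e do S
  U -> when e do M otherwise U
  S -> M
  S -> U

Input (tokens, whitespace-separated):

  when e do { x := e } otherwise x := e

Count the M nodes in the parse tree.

4

[S [M when e do [M { [L [S [M x := e]]] }] otherwise [M x := e]]]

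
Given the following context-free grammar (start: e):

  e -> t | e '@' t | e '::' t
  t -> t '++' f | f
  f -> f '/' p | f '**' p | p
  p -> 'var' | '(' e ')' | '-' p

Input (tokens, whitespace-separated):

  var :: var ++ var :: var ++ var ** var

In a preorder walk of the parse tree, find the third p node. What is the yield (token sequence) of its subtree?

[e [e [e [t [f [p var]]]] :: [t [t [f [p var]]] ++ [f [p var]]]] :: [t [t [f [p var]]] ++ [f [f [p var]] ** [p var]]]]

var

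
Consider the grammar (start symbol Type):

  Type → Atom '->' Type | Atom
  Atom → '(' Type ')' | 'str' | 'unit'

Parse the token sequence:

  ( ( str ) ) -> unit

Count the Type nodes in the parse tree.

[Type [Atom ( [Type [Atom ( [Type [Atom str]] )]] )] -> [Type [Atom unit]]]

4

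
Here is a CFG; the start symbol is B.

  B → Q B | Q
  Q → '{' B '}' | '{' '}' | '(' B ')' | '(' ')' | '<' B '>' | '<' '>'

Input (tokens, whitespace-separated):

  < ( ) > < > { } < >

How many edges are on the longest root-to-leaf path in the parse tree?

5

[B [Q < [B [Q ( )]] >] [B [Q < >] [B [Q { }] [B [Q < >]]]]]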